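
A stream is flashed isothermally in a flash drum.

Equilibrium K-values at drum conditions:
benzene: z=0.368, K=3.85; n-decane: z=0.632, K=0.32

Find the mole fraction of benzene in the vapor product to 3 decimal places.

y_benzene = 0.742

Binary case is linear: z₁(K₁−1)(1+ψ(K₂−1)) + z₂(K₂−1)(1+ψ(K₁−1)) = 0
⇒ ψ = [z₁(K₁−1)+z₂(K₂−1)] / [−(K₁−1)(K₂−1)] = 0.6190/1.9380 = 0.319
Compositions from xᵢ = zᵢ/(1+ψ(Kᵢ−1)), yᵢ = Kᵢxᵢ:
  benzene: x = 0.193, y = 0.742
  n-decane: x = 0.807, y = 0.258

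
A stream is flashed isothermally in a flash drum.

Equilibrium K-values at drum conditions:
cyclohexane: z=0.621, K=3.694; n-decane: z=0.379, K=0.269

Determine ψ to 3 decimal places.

Material balance + equilibrium reduce to Σ zᵢ(Kᵢ−1)/(1+ψ(Kᵢ−1)) = 0.
Check two-phase: ΣzᵢKᵢ = 2.396 > 1 and Σzᵢ/Kᵢ = 1.577 > 1, so g(0) = 1.396 > 0 and g(1) = -0.577 < 0.
Binary case is linear: z₁(K₁−1)(1+ψ(K₂−1)) + z₂(K₂−1)(1+ψ(K₁−1)) = 0
⇒ ψ = [z₁(K₁−1)+z₂(K₂−1)] / [−(K₁−1)(K₂−1)] = 1.3959/1.9693 = 0.709

ψ = 0.709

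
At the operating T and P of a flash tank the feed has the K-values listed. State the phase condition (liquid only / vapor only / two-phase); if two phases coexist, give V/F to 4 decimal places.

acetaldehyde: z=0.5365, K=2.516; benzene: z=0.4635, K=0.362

ΣzᵢKᵢ = 1.5176; Σzᵢ/Kᵢ = 1.4936.
Both exceed 1, so a two-phase solution exists.
Material balance + equilibrium reduce to Σ zᵢ(Kᵢ−1)/(1+ψ(Kᵢ−1)) = 0.
Binary case is linear: z₁(K₁−1)(1+ψ(K₂−1)) + z₂(K₂−1)(1+ψ(K₁−1)) = 0
⇒ ψ = [z₁(K₁−1)+z₂(K₂−1)] / [−(K₁−1)(K₂−1)] = 0.51762/0.96721 = 0.5352

two-phase, V/F = 0.5352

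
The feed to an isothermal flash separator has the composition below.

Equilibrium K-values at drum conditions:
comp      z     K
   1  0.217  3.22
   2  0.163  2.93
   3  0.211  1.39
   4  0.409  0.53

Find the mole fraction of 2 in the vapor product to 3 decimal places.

Newton–Raphson from V/F = 0.52:
  V/F = 0.520: g = 0.1946, g' = -0.562 → V/F = 0.866
  V/F = 0.866: g = 0.0198, g' = -0.485 → V/F = 0.907
Converged at V/F = 0.907.
Compositions from xᵢ = zᵢ/(1+V/F(Kᵢ−1)), yᵢ = Kᵢxᵢ:
  1: x = 0.072, y = 0.232
  2: x = 0.059, y = 0.174
  3: x = 0.156, y = 0.217
  4: x = 0.713, y = 0.378

y_2 = 0.174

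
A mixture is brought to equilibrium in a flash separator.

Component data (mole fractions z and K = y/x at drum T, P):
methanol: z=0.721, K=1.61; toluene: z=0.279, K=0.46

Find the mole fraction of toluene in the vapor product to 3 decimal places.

Rachford–Rice: g(V/F) = Σ zᵢ(Kᵢ−1)/(1+V/F(Kᵢ−1)) = 0.
g(0) = ΣzᵢKᵢ − 1 = 0.289 and g(1) = 1 − Σzᵢ/Kᵢ = -0.054, so a root lies in (0, 1).
Binary case is linear: z₁(K₁−1)(1+V/F(K₂−1)) + z₂(K₂−1)(1+V/F(K₁−1)) = 0
⇒ V/F = [z₁(K₁−1)+z₂(K₂−1)] / [−(K₁−1)(K₂−1)] = 0.2892/0.3294 = 0.878
Compositions from xᵢ = zᵢ/(1+V/F(Kᵢ−1)), yᵢ = Kᵢxᵢ:
  methanol: x = 0.470, y = 0.756
  toluene: x = 0.530, y = 0.244

y_toluene = 0.244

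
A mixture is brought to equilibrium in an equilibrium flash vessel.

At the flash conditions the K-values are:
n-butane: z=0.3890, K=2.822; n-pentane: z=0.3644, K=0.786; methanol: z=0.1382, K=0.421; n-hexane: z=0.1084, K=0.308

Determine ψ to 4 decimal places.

ψ = 0.5970

Material balance + equilibrium reduce to Σ zᵢ(Kᵢ−1)/(1+ψ(Kᵢ−1)) = 0.
g(0) = ΣzᵢKᵢ − 1 = 0.4757 and g(1) = 1 − Σzᵢ/Kᵢ = -0.2817, so a root lies in (0, 1).
Newton iteration, ψ⁰ = 0.68:
  ψ = 0.6800: g = -0.04837, g' = -0.5917 → ψ = 0.5983
  ψ = 0.5983: g = -0.00074, g' = -0.5772 → ψ = 0.5970
Converged at ψ = 0.5970.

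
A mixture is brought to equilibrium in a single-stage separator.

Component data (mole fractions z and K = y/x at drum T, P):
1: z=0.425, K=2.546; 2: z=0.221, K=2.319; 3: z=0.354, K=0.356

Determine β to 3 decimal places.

β = 0.761

Material balance + equilibrium reduce to Σ zᵢ(Kᵢ−1)/(1+β(Kᵢ−1)) = 0.
g(0) = ΣzᵢKᵢ − 1 = 0.721 and g(1) = 1 − Σzᵢ/Kᵢ = -0.257, so a root lies in (0, 1).
Newton iteration, β⁰ = 0.48:
  β = 0.480: g = 0.2257, g' = -0.786 → β = 0.767
  β = 0.767: g = -0.0050, g' = -0.881 → β = 0.761
Converged at β = 0.761.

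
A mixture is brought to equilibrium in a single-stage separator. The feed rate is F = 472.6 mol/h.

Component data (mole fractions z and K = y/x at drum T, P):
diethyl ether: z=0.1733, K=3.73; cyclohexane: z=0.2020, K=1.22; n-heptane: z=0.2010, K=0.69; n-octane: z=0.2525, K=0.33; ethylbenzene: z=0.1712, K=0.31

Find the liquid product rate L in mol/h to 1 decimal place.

Iterate (Newton) starting at V/F = 0.48:
  V/F = 0.4800: g = -0.25423, g' = -0.7051 → V/F = 0.1195
  V/F = 0.1195: g = 0.02273, g' = -0.9953 → V/F = 0.1423
  V/F = 0.1423: g = 0.00066, g' = -0.9390 → V/F = 0.1430
Converged at V/F = 0.1430.
Then V = V/F·F = 0.1430·472.6 = 67.6 mol/h and L = F − V = 405.0 mol/h.

L = 405.0 mol/h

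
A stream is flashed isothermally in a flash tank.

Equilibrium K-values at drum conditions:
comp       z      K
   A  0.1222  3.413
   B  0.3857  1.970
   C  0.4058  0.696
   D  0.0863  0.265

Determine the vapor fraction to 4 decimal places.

ψ = 0.7894

Let ψ = V/F and solve Σ zᵢ(Kᵢ−1)/(1+ψ(Kᵢ−1)) = 0.
Check two-phase: ΣzᵢKᵢ = 1.4822 > 1 and Σzᵢ/Kᵢ = 1.1403 > 1, so g(0) = 0.4822 > 0 and g(1) = -0.1403 < 0.
Iterate (Newton) starting at ψ = 0.5:
  ψ = 0.5000: g = 0.13981, g' = -0.4794 → ψ = 0.7916
  ψ = 0.7916: g = -0.00121, g' = -0.5318 → ψ = 0.7894
Converged at ψ = 0.7894.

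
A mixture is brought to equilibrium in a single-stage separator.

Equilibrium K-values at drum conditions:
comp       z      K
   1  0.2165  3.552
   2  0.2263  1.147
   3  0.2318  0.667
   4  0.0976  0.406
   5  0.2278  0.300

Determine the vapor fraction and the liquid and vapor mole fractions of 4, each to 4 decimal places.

Rachford–Rice: g(ψ) = Σ zᵢ(Kᵢ−1)/(1+ψ(Kᵢ−1)) = 0.
Feasibility: ΣzᵢKᵢ = 1.2912, Σzᵢ/Kᵢ = 1.6055 — both > 1, two phases present.
Newton–Raphson from ψ = 0.61:
  ψ = 0.6100: g = -0.21944, g' = -0.6850 → ψ = 0.2896
  ψ = 0.2896: g = -0.00586, g' = -0.7280 → ψ = 0.2816
Converged at ψ = 0.2816.
Compositions from xᵢ = zᵢ/(1+ψ(Kᵢ−1)), yᵢ = Kᵢxᵢ:
  1: x = 0.1260, y = 0.4474
  2: x = 0.2173, y = 0.2492
  3: x = 0.2558, y = 0.1706
  4: x = 0.1172, y = 0.0476
  5: x = 0.2837, y = 0.0851

ψ = 0.2816, x_4 = 0.1172, y_4 = 0.0476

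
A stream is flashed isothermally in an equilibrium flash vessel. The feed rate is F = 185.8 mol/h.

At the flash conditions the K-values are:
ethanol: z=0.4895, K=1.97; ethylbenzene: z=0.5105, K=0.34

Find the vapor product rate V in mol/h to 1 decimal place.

Binary case is linear: z₁(K₁−1)(1+ψ(K₂−1)) + z₂(K₂−1)(1+ψ(K₁−1)) = 0
⇒ ψ = [z₁(K₁−1)+z₂(K₂−1)] / [−(K₁−1)(K₂−1)] = 0.13789/0.64020 = 0.2154
Then V = ψ·F = 0.2154·185.8 = 40.0 mol/h and L = F − V = 145.8 mol/h.

V = 40.0 mol/h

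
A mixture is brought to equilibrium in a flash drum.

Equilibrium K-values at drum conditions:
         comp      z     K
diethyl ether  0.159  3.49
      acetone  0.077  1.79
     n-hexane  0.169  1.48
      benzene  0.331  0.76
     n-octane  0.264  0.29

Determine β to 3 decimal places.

β = 0.338

Let β = V/F and solve Σ zᵢ(Kᵢ−1)/(1+β(Kᵢ−1)) = 0.
g(0) = ΣzᵢKᵢ − 1 = 0.271 and g(1) = 1 − Σzᵢ/Kᵢ = -0.549, so a root lies in (0, 1).
Newton–Raphson from β = 0.51:
  β = 0.510: g = -0.1014, g' = -0.593 → β = 0.339
  β = 0.339: g = -0.0008, g' = -0.602 → β = 0.338
Converged at β = 0.338.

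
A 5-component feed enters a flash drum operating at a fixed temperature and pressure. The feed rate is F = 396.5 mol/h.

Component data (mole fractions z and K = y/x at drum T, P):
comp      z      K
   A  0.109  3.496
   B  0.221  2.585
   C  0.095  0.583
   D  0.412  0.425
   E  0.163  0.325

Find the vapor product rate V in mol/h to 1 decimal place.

Let β = V/F and solve Σ zᵢ(Kᵢ−1)/(1+β(Kᵢ−1)) = 0.
g(0) = ΣzᵢKᵢ − 1 = 0.236 and g(1) = 1 − Σzᵢ/Kᵢ = -0.751, so a root lies in (0, 1).
Newton–Raphson from β = 0.5:
  β = 0.500: g = -0.2322, g' = -0.771 → β = 0.199
  β = 0.199: g = 0.0104, g' = -0.917 → β = 0.210
Converged at β = 0.210.
Then V = β·F = 0.2103·396.5 = 83.4 mol/h and L = F − V = 313.1 mol/h.

V = 83.4 mol/h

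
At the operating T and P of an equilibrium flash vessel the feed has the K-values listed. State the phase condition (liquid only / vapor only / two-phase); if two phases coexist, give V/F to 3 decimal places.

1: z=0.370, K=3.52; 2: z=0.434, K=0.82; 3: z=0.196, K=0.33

two-phase, V/F = 0.701

ΣzᵢKᵢ = 1.723; Σzᵢ/Kᵢ = 1.228.
Both exceed 1, so a two-phase solution exists.
Newton–Raphson from ψ = 0.46:
  ψ = 0.460: g = 0.1568, g' = -0.705 → ψ = 0.683
  ψ = 0.683: g = 0.0117, g' = -0.635 → ψ = 0.701
Converged at ψ = 0.701.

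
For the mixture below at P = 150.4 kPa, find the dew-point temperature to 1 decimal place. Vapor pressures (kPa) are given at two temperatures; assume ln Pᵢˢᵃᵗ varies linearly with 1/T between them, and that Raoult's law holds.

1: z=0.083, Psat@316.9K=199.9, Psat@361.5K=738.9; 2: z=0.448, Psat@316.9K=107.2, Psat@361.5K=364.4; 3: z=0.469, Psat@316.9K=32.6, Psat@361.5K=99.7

T = 357.3 K

Dew-point temperature: Σzᵢ·P/Pᵢˢᵃᵗ(T) = 1. Interpolate ln Pᵢˢᵃᵗ = aᵢ + bᵢ/T.
  T = 316.9 K: ΣzᵢP/Pᵢˢᵃᵗ = 2.8547
  T = 361.5 K: ΣzᵢP/Pᵢˢᵃᵗ = 0.9093
  T = 339.2 K: ΣzᵢP/Pᵢˢᵃᵗ = 1.5512
  T = 350.4 K: ΣzᵢP/Pᵢˢᵃᵗ = 1.1761
  T = 355.9 K: ΣzᵢP/Pᵢˢᵃᵗ = 1.0332
  T = 358.7 K: ΣzᵢP/Pᵢˢᵃᵗ = 0.9688
Interpolating between 355.9 K and 358.7 K gives T ≈ 357.3 K.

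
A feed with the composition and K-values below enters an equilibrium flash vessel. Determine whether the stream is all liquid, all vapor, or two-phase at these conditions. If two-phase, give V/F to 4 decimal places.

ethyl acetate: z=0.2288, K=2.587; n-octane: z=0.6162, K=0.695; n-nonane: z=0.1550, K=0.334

ΣzᵢKᵢ = 1.0719; Σzᵢ/Kᵢ = 1.4391.
Both exceed 1, so a two-phase solution exists.
Let ψ = V/F and solve Σ zᵢ(Kᵢ−1)/(1+ψ(Kᵢ−1)) = 0.
Newton iteration, ψ⁰ = 0.5:
  ψ = 0.5000: g = -0.17407, g' = -0.4135 → ψ = 0.0790
  ψ = 0.0790: g = 0.02110, g' = -0.5918 → ψ = 0.1147
  ψ = 0.1147: g = 0.00068, g' = -0.5546 → ψ = 0.1159
Converged at ψ = 0.1159.

two-phase, V/F = 0.1159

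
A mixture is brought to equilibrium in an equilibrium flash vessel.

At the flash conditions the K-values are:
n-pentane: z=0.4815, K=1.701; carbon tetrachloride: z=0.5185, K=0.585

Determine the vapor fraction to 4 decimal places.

ψ = 0.4206

Let ψ = V/F and solve Σ zᵢ(Kᵢ−1)/(1+ψ(Kᵢ−1)) = 0.
g(0) = ΣzᵢKᵢ − 1 = 0.1224 and g(1) = 1 − Σzᵢ/Kᵢ = -0.1694, so a root lies in (0, 1).
Newton iteration, ψ⁰ = 0.69:
  ψ = 0.6900: g = -0.07402, g' = -0.2828 → ψ = 0.4283
  ψ = 0.4283: g = -0.00209, g' = -0.2720 → ψ = 0.4206
Converged at ψ = 0.4206.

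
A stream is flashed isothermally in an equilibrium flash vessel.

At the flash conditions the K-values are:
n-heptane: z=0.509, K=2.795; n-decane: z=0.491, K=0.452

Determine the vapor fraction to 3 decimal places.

Material balance + equilibrium reduce to Σ zᵢ(Kᵢ−1)/(1+ψ(Kᵢ−1)) = 0.
Check two-phase: ΣzᵢKᵢ = 1.645 > 1 and Σzᵢ/Kᵢ = 1.268 > 1, so g(0) = 0.645 > 0 and g(1) = -0.268 < 0.
Iterate (Newton) starting at ψ = 0.59:
  ψ = 0.590: g = 0.0461, g' = -0.709 → ψ = 0.655
Converged at ψ = 0.655.

ψ = 0.655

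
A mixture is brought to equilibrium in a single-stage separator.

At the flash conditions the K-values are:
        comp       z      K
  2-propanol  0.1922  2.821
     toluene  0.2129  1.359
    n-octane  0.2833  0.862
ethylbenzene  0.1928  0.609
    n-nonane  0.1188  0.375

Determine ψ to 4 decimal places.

Newton iteration, ψ⁰ = 0.5:
  ψ = 0.5000: g = 0.00430, g' = -0.3443 → ψ = 0.5125
Converged at ψ = 0.5125.

ψ = 0.5125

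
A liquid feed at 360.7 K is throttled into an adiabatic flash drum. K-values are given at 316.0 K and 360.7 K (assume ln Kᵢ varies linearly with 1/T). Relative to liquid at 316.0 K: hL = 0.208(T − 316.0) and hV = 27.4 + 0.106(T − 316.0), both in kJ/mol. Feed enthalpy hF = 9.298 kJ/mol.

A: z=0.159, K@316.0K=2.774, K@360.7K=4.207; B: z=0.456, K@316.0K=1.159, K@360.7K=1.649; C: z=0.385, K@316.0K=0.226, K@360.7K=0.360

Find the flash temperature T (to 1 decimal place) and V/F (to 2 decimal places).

Adiabatic flash: solve Rachford–Rice at each trial T, then check hF = ψ·hV(T) + (1−ψ)·hL(T).
  T = 316.0 K: K = (2.774, 1.159, 0.226), RR gives ψ = 0.081, H_out = 2.231 kJ/mol
  T = 360.7 K: K = (4.207, 1.649, 0.360), RR gives ψ = 0.582, H_out = 22.592 kJ/mol
  T = 338.4 K: K = (3.465, 1.399, 0.290), RR gives ψ = 0.359, H_out = 13.681 kJ/mol
  T = 327.2 K: K = (3.112, 1.278, 0.257), RR gives ψ = 0.230, H_out = 8.369 kJ/mol
  T = 332.8 K: K = (3.287, 1.338, 0.273), RR gives ψ = 0.297, H_out = 11.114 kJ/mol
  T = 330.0 K: K = (3.199, 1.308, 0.265), RR gives ψ = 0.264, H_out = 9.765 kJ/mol
  T = 328.6 K: K = (3.156, 1.293, 0.261), RR gives ψ = 0.247, H_out = 9.073 kJ/mol
Linear interpolation between T = 328.6 (H_out = 9.073) and T = 330.0 (H_out = 9.765) on hF = 9.298 gives T ≈ 329.1 K, at which ψ = 0.25.

T = 329.1 K, V/F = 0.25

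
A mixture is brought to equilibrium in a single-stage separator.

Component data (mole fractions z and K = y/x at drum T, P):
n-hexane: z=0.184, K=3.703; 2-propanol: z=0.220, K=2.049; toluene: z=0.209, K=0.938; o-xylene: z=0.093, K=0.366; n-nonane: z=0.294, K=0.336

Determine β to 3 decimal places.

β = 0.460

Material balance + equilibrium reduce to Σ zᵢ(Kᵢ−1)/(1+β(Kᵢ−1)) = 0.
Check two-phase: ΣzᵢKᵢ = 1.461 > 1 and Σzᵢ/Kᵢ = 1.509 > 1, so g(0) = 0.461 > 0 and g(1) = -0.509 < 0.
Iterate (Newton) starting at β = 0.5:
  β = 0.500: g = -0.0291, g' = -0.719 → β = 0.460
Converged at β = 0.460.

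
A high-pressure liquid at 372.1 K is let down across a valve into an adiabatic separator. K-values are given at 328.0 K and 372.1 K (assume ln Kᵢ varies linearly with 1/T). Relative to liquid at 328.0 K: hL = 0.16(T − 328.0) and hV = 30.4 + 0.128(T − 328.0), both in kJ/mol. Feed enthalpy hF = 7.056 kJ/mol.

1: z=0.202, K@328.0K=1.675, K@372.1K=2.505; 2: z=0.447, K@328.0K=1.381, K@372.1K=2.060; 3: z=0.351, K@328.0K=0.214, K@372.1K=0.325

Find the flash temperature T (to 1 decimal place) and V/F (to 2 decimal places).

Adiabatic flash: solve Rachford–Rice at each trial T, then check hF = ψ·hV(T) + (1−ψ)·hL(T).
  T = 328.0 K: K = (1.675, 1.381, 0.214), RR gives ψ = 0.081, H_out = 2.450 kJ/mol
  T = 372.1 K: K = (2.505, 2.060, 0.325), RR gives ψ = 0.665, H_out = 26.332 kJ/mol
  T = 350.1 K: K = (2.075, 1.709, 0.267), RR gives ψ = 0.455, H_out = 17.032 kJ/mol
  T = 339.1 K: K = (1.872, 1.542, 0.240), RR gives ψ = 0.305, H_out = 10.939 kJ/mol
  T = 333.6 K: K = (1.773, 1.461, 0.227), RR gives ψ = 0.207, H_out = 7.149 kJ/mol
  T = 330.8 K: K = (1.724, 1.421, 0.220), RR gives ψ = 0.148, H_out = 4.929 kJ/mol
  T = 332.2 K: K = (1.748, 1.441, 0.224), RR gives ψ = 0.178, H_out = 6.068 kJ/mol
Linear interpolation between T = 332.2 (H_out = 6.068) and T = 333.6 (H_out = 7.149) on hF = 7.056 gives T ≈ 333.5 K, at which ψ = 0.20.

T = 333.5 K, V/F = 0.20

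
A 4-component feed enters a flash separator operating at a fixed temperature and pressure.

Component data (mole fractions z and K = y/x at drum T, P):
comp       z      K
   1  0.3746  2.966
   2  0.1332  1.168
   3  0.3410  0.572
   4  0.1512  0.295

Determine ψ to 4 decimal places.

Let ψ = V/F and solve Σ zᵢ(Kᵢ−1)/(1+ψ(Kᵢ−1)) = 0.
g(0) = ΣzᵢKᵢ − 1 = 0.5063 and g(1) = 1 − Σzᵢ/Kᵢ = -0.3490, so a root lies in (0, 1).
Newton–Raphson from ψ = 0.32:
  ψ = 0.3200: g = 0.16654, g' = -0.7581 → ψ = 0.5397
  ψ = 0.5397: g = 0.01600, g' = -0.6454 → ψ = 0.5645
Converged at ψ = 0.5645.

ψ = 0.5645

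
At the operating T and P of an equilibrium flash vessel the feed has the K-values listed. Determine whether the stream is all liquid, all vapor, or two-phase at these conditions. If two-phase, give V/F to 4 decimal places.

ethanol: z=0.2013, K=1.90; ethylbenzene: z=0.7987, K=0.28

all liquid

ΣzᵢKᵢ = 0.6061; Σzᵢ/Kᵢ = 2.9584.
Since ΣzᵢKᵢ < 1 the mixture is below its bubble point — single liquid phase.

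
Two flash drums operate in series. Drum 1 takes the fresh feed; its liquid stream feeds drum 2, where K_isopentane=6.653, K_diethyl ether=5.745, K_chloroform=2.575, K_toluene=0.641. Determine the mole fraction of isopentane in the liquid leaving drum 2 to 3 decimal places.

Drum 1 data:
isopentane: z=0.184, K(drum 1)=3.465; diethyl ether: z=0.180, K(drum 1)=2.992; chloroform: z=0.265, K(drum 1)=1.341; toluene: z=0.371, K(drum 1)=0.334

Drum 1:
Iterate (Newton) starting at ψ₁ = 0.5:
  ψ₁ = 0.500: g = 0.0896, g' = -0.796 → ψ₁ = 0.613
  ψ₁ = 0.613: g = -0.0004, g' = -0.813 → ψ₁ = 0.612
Converged at ψ₁ = 0.612.
Drum-1 compositions:
  isopentane: x = 0.073, y = 0.254
  diethyl ether: x = 0.081, y = 0.243
  chloroform: x = 0.219, y = 0.294
  toluene: x = 0.626, y = 0.209
Drum-2 feed = drum-1 liquid: z₂ = (0.0733, 0.0811, 0.2192, 0.6263).
Drum 2:
Let ψ₂ = V/F and solve Σ zᵢ(Kᵢ−1)/(1+ψ₂(Kᵢ−1)) = 0.
Check two-phase: ΣzᵢKᵢ = 1.920 > 1 and Σzᵢ/Kᵢ = 1.087 > 1, so g(0) = 0.920 > 0 and g(1) = -0.087 < 0.
Iterate (Newton) starting at ψ₂ = 0.5:
  ψ₂ = 0.500: g = 0.1416, g' = -0.611 → ψ₂ = 0.732
  ψ₂ = 0.732: g = 0.0222, g' = -0.446 → ψ₂ = 0.782
  ψ₂ = 0.782: g = 0.0005, g' = -0.427 → ψ₂ = 0.783
Converged at ψ₂ = 0.783.
  isopentane: x = 0.014, y = 0.090
  diethyl ether: x = 0.017, y = 0.099
  chloroform: x = 0.098, y = 0.253
  toluene: x = 0.871, y = 0.558

x_isopentane (drum 2) = 0.014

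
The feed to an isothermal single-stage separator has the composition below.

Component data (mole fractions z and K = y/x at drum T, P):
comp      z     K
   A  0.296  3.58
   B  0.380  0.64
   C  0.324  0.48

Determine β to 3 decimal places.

β = 0.405

Material balance + equilibrium reduce to Σ zᵢ(Kᵢ−1)/(1+β(Kᵢ−1)) = 0.
Feasibility: ΣzᵢKᵢ = 1.458, Σzᵢ/Kᵢ = 1.351 — both > 1, two phases present.
Newton iteration, β⁰ = 0.5:
  β = 0.500: g = -0.0610, g' = -0.609 → β = 0.400
  β = 0.400: g = 0.0034, g' = -0.684 → β = 0.405
Converged at β = 0.405.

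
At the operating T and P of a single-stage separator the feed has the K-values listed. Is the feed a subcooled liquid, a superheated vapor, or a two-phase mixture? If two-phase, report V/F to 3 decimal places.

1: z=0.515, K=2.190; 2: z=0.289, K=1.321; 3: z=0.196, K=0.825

ΣzᵢKᵢ = 1.671; Σzᵢ/Kᵢ = 0.692.
Since Σzᵢ/Kᵢ < 1 the mixture is above its dew point — single vapor phase.

superheated vapor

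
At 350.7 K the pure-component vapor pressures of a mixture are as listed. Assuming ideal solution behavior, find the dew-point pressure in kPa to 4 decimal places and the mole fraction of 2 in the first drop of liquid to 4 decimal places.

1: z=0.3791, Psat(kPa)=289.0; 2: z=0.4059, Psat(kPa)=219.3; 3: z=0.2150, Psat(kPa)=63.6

At the dew point ψ → 1, so Σzᵢ/Kᵢ = 1 with Kᵢ = Pᵢˢᵃᵗ/P ⇒ 1/P = Σzᵢ/Pᵢˢᵃᵗ.
1/P = 0.3791/289.0 + 0.4059/219.3 + 0.2150/63.6 = 0.0065432 ⇒ P = 152.8314 kPa
xᵢ = zᵢP/Pᵢˢᵃᵗ ⇒ x_2 = 0.4059·152.8314/219.3 = 0.2829

Pdew = 152.8314 kPa, x_2 = 0.2829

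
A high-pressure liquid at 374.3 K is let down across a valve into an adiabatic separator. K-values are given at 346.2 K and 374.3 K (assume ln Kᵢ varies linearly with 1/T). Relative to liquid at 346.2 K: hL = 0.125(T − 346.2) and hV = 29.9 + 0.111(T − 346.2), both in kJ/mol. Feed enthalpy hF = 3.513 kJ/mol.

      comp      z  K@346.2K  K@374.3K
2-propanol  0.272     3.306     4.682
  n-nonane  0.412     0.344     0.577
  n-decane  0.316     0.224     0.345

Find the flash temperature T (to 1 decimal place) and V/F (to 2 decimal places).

T = 350.0 K, V/F = 0.10

Adiabatic flash: solve Rachford–Rice at each trial T, then check hF = ψ·hV(T) + (1−ψ)·hL(T).
  T = 346.2 K: K = (3.306, 0.344, 0.224), RR gives ψ = 0.068, H_out = 2.042 kJ/mol
  T = 374.3 K: K = (4.682, 0.577, 0.345), RR gives ψ = 0.317, H_out = 12.856 kJ/mol
  T = 360.2 K: K = (3.959, 0.450, 0.280), RR gives ψ = 0.189, H_out = 7.359 kJ/mol
  T = 353.2 K: K = (3.624, 0.394, 0.251), RR gives ψ = 0.129, H_out = 4.731 kJ/mol
  T = 349.7 K: K = (3.463, 0.369, 0.237), RR gives ψ = 0.099, H_out = 3.401 kJ/mol
  T = 351.4 K: K = (3.541, 0.381, 0.244), RR gives ψ = 0.114, H_out = 4.050 kJ/mol
Linear interpolation between T = 349.7 (H_out = 3.401) and T = 351.4 (H_out = 4.050) on hF = 3.513 gives T ≈ 350.0 K, at which ψ = 0.10.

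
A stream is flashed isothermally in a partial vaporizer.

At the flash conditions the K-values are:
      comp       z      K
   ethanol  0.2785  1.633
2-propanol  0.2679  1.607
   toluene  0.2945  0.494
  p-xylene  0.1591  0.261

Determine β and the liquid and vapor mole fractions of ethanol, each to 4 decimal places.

Newton iteration, β⁰ = 0.33:
  β = 0.3300: g = -0.05308, g' = -0.4055 → β = 0.1991
  β = 0.1991: g = -0.00193, g' = -0.3793 → β = 0.1940
Converged at β = 0.1940.
Compositions from xᵢ = zᵢ/(1+β(Kᵢ−1)), yᵢ = Kᵢxᵢ:
  ethanol: x = 0.2480, y = 0.4050
  2-propanol: x = 0.2397, y = 0.3852
  toluene: x = 0.3266, y = 0.1613
  p-xylene: x = 0.1857, y = 0.0485

β = 0.1940, x_ethanol = 0.2480, y_ethanol = 0.4050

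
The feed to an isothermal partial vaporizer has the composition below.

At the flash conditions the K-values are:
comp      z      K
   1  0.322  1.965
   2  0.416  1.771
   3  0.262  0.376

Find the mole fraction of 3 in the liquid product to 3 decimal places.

Rachford–Rice: g(β) = Σ zᵢ(Kᵢ−1)/(1+β(Kᵢ−1)) = 0.
Feasibility: ΣzᵢKᵢ = 1.468, Σzᵢ/Kᵢ = 1.096 — both > 1, two phases present.
Newton iteration, β⁰ = 0.63:
  β = 0.630: g = 0.1397, g' = -0.505 → β = 0.907
  β = 0.907: g = -0.0220, g' = -0.712 → β = 0.876
  β = 0.876: g = -0.0006, g' = -0.672 → β = 0.875
Converged at β = 0.875.
Compositions from xᵢ = zᵢ/(1+β(Kᵢ−1)), yᵢ = Kᵢxᵢ:
  1: x = 0.175, y = 0.343
  2: x = 0.248, y = 0.440
  3: x = 0.577, y = 0.217

x_3 = 0.577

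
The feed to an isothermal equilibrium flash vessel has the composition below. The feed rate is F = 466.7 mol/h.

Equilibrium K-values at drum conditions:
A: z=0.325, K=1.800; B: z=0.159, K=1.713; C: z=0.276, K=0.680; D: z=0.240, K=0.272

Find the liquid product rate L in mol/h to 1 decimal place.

Rachford–Rice: g(ψ) = Σ zᵢ(Kᵢ−1)/(1+ψ(Kᵢ−1)) = 0.
g(0) = ΣzᵢKᵢ − 1 = 0.110 and g(1) = 1 − Σzᵢ/Kᵢ = -0.562, so a root lies in (0, 1).
Newton–Raphson from ψ = 0.53:
  ψ = 0.530: g = -0.1260, g' = -0.523 → ψ = 0.289
  ψ = 0.289: g = -0.0135, g' = -0.431 → ψ = 0.258
Converged at ψ = 0.258.
Then V = ψ·F = 0.2577·466.7 = 120.3 mol/h and L = F − V = 346.4 mol/h.

L = 346.4 mol/h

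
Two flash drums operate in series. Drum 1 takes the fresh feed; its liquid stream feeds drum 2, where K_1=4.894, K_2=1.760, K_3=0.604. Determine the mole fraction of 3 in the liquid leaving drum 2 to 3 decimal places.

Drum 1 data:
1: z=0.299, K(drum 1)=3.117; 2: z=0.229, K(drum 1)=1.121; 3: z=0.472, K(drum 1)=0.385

Drum 1:
Newton iteration, ψ₁⁰ = 0.5:
  ψ₁ = 0.500: g = -0.0856, g' = -0.691 → ψ₁ = 0.376
  ψ₁ = 0.376: g = 0.0011, g' = -0.720 → ψ₁ = 0.378
Converged at ψ₁ = 0.378.
Drum-1 compositions:
  1: x = 0.166, y = 0.518
  2: x = 0.219, y = 0.245
  3: x = 0.615, y = 0.237
Drum-2 feed = drum-1 liquid: z₂ = (0.1661, 0.2190, 0.6149).
Drum 2:
Let ψ₂ = V/F and solve Σ zᵢ(Kᵢ−1)/(1+ψ₂(Kᵢ−1)) = 0.
g(0) = ΣzᵢKᵢ − 1 = 0.570 and g(1) = 1 − Σzᵢ/Kᵢ = -0.176, so a root lies in (0, 1).
Newton–Raphson from ψ₂ = 0.5:
  ψ₂ = 0.500: g = 0.0365, g' = -0.506 → ψ₂ = 0.572
  ψ₂ = 0.572: g = 0.0016, g' = -0.464 → ψ₂ = 0.575
Converged at ψ₂ = 0.575.
  1: x = 0.051, y = 0.251
  2: x = 0.152, y = 0.268
  3: x = 0.796, y = 0.481

x_3 (drum 2) = 0.796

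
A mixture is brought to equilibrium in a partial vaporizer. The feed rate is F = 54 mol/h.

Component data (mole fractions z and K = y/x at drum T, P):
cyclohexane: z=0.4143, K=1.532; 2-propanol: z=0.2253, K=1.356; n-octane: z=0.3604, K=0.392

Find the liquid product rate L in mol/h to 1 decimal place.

L = 38.8 mol/h

Rachford–Rice: g(ψ) = Σ zᵢ(Kᵢ−1)/(1+ψ(Kᵢ−1)) = 0.
g(0) = ΣzᵢKᵢ − 1 = 0.0815 and g(1) = 1 − Σzᵢ/Kᵢ = -0.3560, so a root lies in (0, 1).
Newton iteration, ψ⁰ = 0.62:
  ψ = 0.6200: g = -0.12026, g' = -0.4287 → ψ = 0.3395
  ψ = 0.3395: g = -0.01786, g' = -0.3184 → ψ = 0.2834
  ψ = 0.2834: g = -0.00034, g' = -0.3066 → ψ = 0.2822
Converged at ψ = 0.2822.
Then V = ψ·F = 0.2822·54 = 15.2 mol/h and L = F − V = 38.8 mol/h.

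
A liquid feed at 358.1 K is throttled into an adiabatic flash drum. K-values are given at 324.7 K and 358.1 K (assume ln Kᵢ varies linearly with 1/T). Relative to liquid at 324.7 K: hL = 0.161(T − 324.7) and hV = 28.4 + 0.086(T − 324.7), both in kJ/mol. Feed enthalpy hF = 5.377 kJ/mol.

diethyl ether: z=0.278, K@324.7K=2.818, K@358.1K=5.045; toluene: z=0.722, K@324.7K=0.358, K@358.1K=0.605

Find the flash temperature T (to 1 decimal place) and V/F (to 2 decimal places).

Adiabatic flash: solve Rachford–Rice at each trial T, then check hF = ψ·hV(T) + (1−ψ)·hL(T).
  T = 324.7 K: K = (2.818, 0.358), RR gives ψ = 0.036, H_out = 1.019 kJ/mol
  T = 358.1 K: K = (5.045, 0.605), RR gives ψ = 0.525, H_out = 18.980 kJ/mol
  T = 341.4 K: K = (3.825, 0.471), RR gives ψ = 0.270, H_out = 10.027 kJ/mol
  T = 333.0 K: K = (3.293, 0.412), RR gives ψ = 0.158, H_out = 5.719 kJ/mol
  T = 328.9 K: K = (3.052, 0.385), RR gives ψ = 0.100, H_out = 3.482 kJ/mol
  T = 330.9 K: K = (3.168, 0.398), RR gives ψ = 0.129, H_out = 4.590 kJ/mol
Linear interpolation between T = 330.9 (H_out = 4.590) and T = 333.0 (H_out = 5.719) on hF = 5.377 gives T ≈ 332.4 K, at which ψ = 0.15.

T = 332.4 K, V/F = 0.15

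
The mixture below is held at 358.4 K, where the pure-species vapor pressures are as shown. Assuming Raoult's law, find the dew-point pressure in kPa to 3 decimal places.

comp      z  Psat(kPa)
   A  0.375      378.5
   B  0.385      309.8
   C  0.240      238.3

At the dew point ψ → 1, so Σzᵢ/Kᵢ = 1 with Kᵢ = Pᵢˢᵃᵗ/P ⇒ 1/P = Σzᵢ/Pᵢˢᵃᵗ.
1/P = 0.375/378.5 + 0.385/309.8 + 0.240/238.3 = 0.003241 ⇒ P = 308.583 kPa

Pdew = 308.583 kPa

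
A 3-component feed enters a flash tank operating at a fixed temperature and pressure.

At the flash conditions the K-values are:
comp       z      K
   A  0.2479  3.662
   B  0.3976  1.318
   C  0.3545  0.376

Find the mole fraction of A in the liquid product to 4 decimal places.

x_A = 0.0944

Rachford–Rice: g(ψ) = Σ zᵢ(Kᵢ−1)/(1+ψ(Kᵢ−1)) = 0.
Check two-phase: ΣzᵢKᵢ = 1.5651 > 1 and Σzᵢ/Kᵢ = 1.3122 > 1, so g(0) = 0.5651 > 0 and g(1) = -0.3122 < 0.
Newton iteration, ψ⁰ = 0.5:
  ψ = 0.5000: g = 0.07067, g' = -0.6448 → ψ = 0.6096
  ψ = 0.6096: g = 0.00051, g' = -0.6431 → ψ = 0.6104
Converged at ψ = 0.6104.
Compositions from xᵢ = zᵢ/(1+ψ(Kᵢ−1)), yᵢ = Kᵢxᵢ:
  A: x = 0.0944, y = 0.3459
  B: x = 0.3330, y = 0.4389
  C: x = 0.5726, y = 0.2153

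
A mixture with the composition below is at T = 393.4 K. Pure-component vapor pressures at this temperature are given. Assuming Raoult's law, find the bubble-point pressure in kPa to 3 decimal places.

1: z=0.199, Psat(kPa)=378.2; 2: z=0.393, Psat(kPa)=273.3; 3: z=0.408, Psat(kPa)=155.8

At the bubble point ψ → 0, so ΣzᵢKᵢ = 1 with Kᵢ = Pᵢˢᵃᵗ/P ⇒ P = ΣzᵢPᵢˢᵃᵗ.
P = 0.199·378.2 + 0.393·273.3 + 0.408·155.8 = 246.235 kPa

Pbub = 246.235 kPa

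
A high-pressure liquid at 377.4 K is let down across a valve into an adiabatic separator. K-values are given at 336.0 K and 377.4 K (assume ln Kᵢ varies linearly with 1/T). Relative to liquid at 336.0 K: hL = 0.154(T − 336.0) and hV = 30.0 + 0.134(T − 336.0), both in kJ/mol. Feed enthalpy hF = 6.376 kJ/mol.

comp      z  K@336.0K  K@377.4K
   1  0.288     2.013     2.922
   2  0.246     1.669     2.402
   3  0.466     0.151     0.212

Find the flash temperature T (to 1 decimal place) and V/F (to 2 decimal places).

Adiabatic flash: solve Rachford–Rice at each trial T, then check hF = ψ·hV(T) + (1−ψ)·hL(T).
  T = 336.0 K: K = (2.013, 1.669, 0.151), RR gives ψ = 0.082, H_out = 2.466 kJ/mol
  T = 377.4 K: K = (2.922, 2.402, 0.212), RR gives ψ = 0.398, H_out = 17.986 kJ/mol
  T = 356.7 K: K = (2.452, 2.023, 0.181), RR gives ψ = 0.277, H_out = 11.397 kJ/mol
  T = 346.4 K: K = (2.229, 1.844, 0.166), RR gives ψ = 0.194, H_out = 7.393 kJ/mol
  T = 341.2 K: K = (2.120, 1.756, 0.158), RR gives ψ = 0.143, H_out = 5.071 kJ/mol
  T = 343.8 K: K = (2.174, 1.800, 0.162), RR gives ψ = 0.170, H_out = 6.263 kJ/mol
  T = 345.1 K: K = (2.202, 1.822, 0.164), RR gives ψ = 0.182, H_out = 6.835 kJ/mol
Linear interpolation between T = 343.8 (H_out = 6.263) and T = 345.1 (H_out = 6.835) on hF = 6.376 gives T ≈ 344.1 K, at which ψ = 0.17.

T = 344.1 K, V/F = 0.17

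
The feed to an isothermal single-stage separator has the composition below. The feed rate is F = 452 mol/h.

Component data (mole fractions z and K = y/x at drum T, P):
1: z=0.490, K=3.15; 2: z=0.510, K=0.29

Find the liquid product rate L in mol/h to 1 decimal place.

L = 247.3 mol/h

Rachford–Rice: g(V/F) = Σ zᵢ(Kᵢ−1)/(1+V/F(Kᵢ−1)) = 0.
Feasibility: ΣzᵢKᵢ = 1.691, Σzᵢ/Kᵢ = 1.914 — both > 1, two phases present.
Binary case is linear: z₁(K₁−1)(1+V/F(K₂−1)) + z₂(K₂−1)(1+V/F(K₁−1)) = 0
⇒ V/F = [z₁(K₁−1)+z₂(K₂−1)] / [−(K₁−1)(K₂−1)] = 0.6914/1.5265 = 0.453
Then V = V/F·F = 0.4529·452 = 204.7 mol/h and L = F − V = 247.3 mol/h.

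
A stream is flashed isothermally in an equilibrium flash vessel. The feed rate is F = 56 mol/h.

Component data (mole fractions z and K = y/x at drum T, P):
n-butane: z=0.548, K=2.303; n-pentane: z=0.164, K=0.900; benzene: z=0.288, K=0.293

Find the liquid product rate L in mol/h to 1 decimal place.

Rachford–Rice: g(V/F) = Σ zᵢ(Kᵢ−1)/(1+V/F(Kᵢ−1)) = 0.
Feasibility: ΣzᵢKᵢ = 1.494, Σzᵢ/Kᵢ = 1.403 — both > 1, two phases present.
Newton iteration, V/F⁰ = 0.42:
  V/F = 0.420: g = 0.1548, g' = -0.682 → V/F = 0.647
  V/F = 0.647: g = -0.0054, g' = -0.765 → V/F = 0.640
Converged at V/F = 0.640.
Then V = V/F·F = 0.6399·56 = 35.8 mol/h and L = F − V = 20.2 mol/h.

L = 20.2 mol/h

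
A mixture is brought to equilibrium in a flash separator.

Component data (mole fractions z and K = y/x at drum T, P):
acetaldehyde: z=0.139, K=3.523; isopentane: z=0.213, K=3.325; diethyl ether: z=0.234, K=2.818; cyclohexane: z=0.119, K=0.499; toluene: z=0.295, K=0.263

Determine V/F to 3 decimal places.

Material balance + equilibrium reduce to Σ zᵢ(Kᵢ−1)/(1+V/F(Kᵢ−1)) = 0.
g(0) = ΣzᵢKᵢ − 1 = 0.994 and g(1) = 1 − Σzᵢ/Kᵢ = -0.547, so a root lies in (0, 1).
Newton iteration, V/F⁰ = 0.68:
  V/F = 0.680: g = -0.0150, g' = -1.160 → V/F = 0.667
Converged at V/F = 0.667.

V/F = 0.667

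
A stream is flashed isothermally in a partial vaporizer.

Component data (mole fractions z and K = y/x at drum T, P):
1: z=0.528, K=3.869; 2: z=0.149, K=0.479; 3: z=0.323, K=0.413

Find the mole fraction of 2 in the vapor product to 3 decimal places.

y_2 = 0.119

Iterate (Newton) starting at β = 0.7:
  β = 0.700: g = 0.0595, g' = -0.901 → β = 0.766
Converged at β = 0.766.
Compositions from xᵢ = zᵢ/(1+β(Kᵢ−1)), yᵢ = Kᵢxᵢ:
  1: x = 0.165, y = 0.639
  2: x = 0.248, y = 0.119
  3: x = 0.587, y = 0.242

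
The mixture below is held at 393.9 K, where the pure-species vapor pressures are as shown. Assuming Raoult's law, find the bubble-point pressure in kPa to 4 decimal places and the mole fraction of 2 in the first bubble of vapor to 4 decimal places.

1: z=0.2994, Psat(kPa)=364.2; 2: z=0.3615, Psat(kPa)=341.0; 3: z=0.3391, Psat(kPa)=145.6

At the bubble point ψ → 0, so ΣzᵢKᵢ = 1 with Kᵢ = Pᵢˢᵃᵗ/P ⇒ P = ΣzᵢPᵢˢᵃᵗ.
P = 0.2994·364.2 + 0.3615·341.0 + 0.3391·145.6 = 281.6859 kPa
yᵢ = zᵢPᵢˢᵃᵗ/P ⇒ y_2 = 0.3615·341.0/281.6859 = 0.4376

Pbub = 281.6859 kPa, y_2 = 0.4376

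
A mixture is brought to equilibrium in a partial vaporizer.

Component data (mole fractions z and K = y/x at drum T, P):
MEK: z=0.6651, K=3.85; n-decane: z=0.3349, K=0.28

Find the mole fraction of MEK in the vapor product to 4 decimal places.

y_MEK = 0.7765

Binary case is linear: z₁(K₁−1)(1+V/F(K₂−1)) + z₂(K₂−1)(1+V/F(K₁−1)) = 0
⇒ V/F = [z₁(K₁−1)+z₂(K₂−1)] / [−(K₁−1)(K₂−1)] = 1.65441/2.05200 = 0.8062
Compositions from xᵢ = zᵢ/(1+V/F(Kᵢ−1)), yᵢ = Kᵢxᵢ:
  MEK: x = 0.2017, y = 0.7765
  n-decane: x = 0.7983, y = 0.2235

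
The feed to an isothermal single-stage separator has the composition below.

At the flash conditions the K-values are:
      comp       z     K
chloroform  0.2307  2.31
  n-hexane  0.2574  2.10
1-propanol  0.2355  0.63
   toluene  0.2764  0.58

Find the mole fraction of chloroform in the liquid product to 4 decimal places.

x_chloroform = 0.1127

Material balance + equilibrium reduce to Σ zᵢ(Kᵢ−1)/(1+ψ(Kᵢ−1)) = 0.
Check two-phase: ΣzᵢKᵢ = 1.3821 > 1 and Σzᵢ/Kᵢ = 1.0728 > 1, so g(0) = 0.3821 > 0 and g(1) = -0.0728 < 0.
Newton–Raphson from ψ = 0.64:
  ψ = 0.6400: g = 0.05762, g' = -0.3709 → ψ = 0.7953
  ψ = 0.7953: g = 0.00124, g' = -0.3582 → ψ = 0.7988
Converged at ψ = 0.7988.
Compositions from xᵢ = zᵢ/(1+ψ(Kᵢ−1)), yᵢ = Kᵢxᵢ:
  chloroform: x = 0.1127, y = 0.2604
  n-hexane: x = 0.1370, y = 0.2877
  1-propanol: x = 0.3343, y = 0.2106
  toluene: x = 0.4159, y = 0.2413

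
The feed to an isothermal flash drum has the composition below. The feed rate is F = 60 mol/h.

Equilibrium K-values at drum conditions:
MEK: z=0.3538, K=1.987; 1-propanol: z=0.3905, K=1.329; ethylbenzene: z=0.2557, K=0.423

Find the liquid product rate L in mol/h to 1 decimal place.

L = 8.9 mol/h

Rachford–Rice: g(β) = Σ zᵢ(Kᵢ−1)/(1+β(Kᵢ−1)) = 0.
Check two-phase: ΣzᵢKᵢ = 1.3301 > 1 and Σzᵢ/Kᵢ = 1.0764 > 1, so g(0) = 0.3301 > 0 and g(1) = -0.0764 < 0.
Iterate (Newton) starting at β = 0.33:
  β = 0.3300: g = 0.19706, g' = -0.3604 → β = 0.8768
  β = 0.8768: g = -0.01170, g' = -0.4732 → β = 0.8521
  β = 0.8521: g = -0.00021, g' = -0.4569 → β = 0.8516
Converged at β = 0.8516.
Then V = β·F = 0.8516·60 = 51.1 mol/h and L = F − V = 8.9 mol/h.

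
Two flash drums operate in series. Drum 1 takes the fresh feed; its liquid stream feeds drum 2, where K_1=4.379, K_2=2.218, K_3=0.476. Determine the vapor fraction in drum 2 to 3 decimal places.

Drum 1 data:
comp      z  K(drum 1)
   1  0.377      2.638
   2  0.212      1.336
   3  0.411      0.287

V/F (drum 2) = 0.494

Drum 1:
Let ψ₁ = V/F and solve Σ zᵢ(Kᵢ−1)/(1+ψ₁(Kᵢ−1)) = 0.
Check two-phase: ΣzᵢKᵢ = 1.396 > 1 and Σzᵢ/Kᵢ = 1.734 > 1, so g(0) = 0.396 > 0 and g(1) = -0.734 < 0.
Newton iteration, ψ₁⁰ = 0.5:
  ψ₁ = 0.500: g = -0.0549, g' = -0.828 → ψ₁ = 0.434
  ψ₁ = 0.434: g = -0.0010, g' = -0.802 → ψ₁ = 0.432
Converged at ψ₁ = 0.432.
Drum-1 compositions:
  1: x = 0.221, y = 0.582
  2: x = 0.185, y = 0.247
  3: x = 0.594, y = 0.171
Drum-2 feed = drum-1 liquid: z₂ = (0.2207, 0.1851, 0.5942).
Drum 2:
Material balance + equilibrium reduce to Σ zᵢ(Kᵢ−1)/(1+ψ₂(Kᵢ−1)) = 0.
Check two-phase: ΣzᵢKᵢ = 1.660 > 1 and Σzᵢ/Kᵢ = 1.382 > 1, so g(0) = 0.660 > 0 and g(1) = -0.382 < 0.
Newton iteration, ψ₂⁰ = 0.58:
  ψ₂ = 0.580: g = -0.0633, g' = -0.719 → ψ₂ = 0.492
  ψ₂ = 0.492: g = 0.0015, g' = -0.759 → ψ₂ = 0.494
Converged at ψ₂ = 0.494.
  1: x = 0.083, y = 0.362
  2: x = 0.116, y = 0.256
  3: x = 0.802, y = 0.382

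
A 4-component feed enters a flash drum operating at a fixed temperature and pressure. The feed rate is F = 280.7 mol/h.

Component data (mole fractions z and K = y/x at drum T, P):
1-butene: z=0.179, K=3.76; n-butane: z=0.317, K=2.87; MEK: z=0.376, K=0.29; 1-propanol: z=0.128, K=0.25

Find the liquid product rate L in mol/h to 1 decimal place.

L = 153.2 mol/h

Rachford–Rice: g(V/F) = Σ zᵢ(Kᵢ−1)/(1+V/F(Kᵢ−1)) = 0.
g(0) = ΣzᵢKᵢ − 1 = 0.724 and g(1) = 1 − Σzᵢ/Kᵢ = -0.967, so a root lies in (0, 1).
Newton iteration, V/F⁰ = 0.43:
  V/F = 0.430: g = 0.0285, g' = -1.175 → V/F = 0.454
Converged at V/F = 0.454.
Then V = V/F·F = 0.4543·280.7 = 127.5 mol/h and L = F − V = 153.2 mol/h.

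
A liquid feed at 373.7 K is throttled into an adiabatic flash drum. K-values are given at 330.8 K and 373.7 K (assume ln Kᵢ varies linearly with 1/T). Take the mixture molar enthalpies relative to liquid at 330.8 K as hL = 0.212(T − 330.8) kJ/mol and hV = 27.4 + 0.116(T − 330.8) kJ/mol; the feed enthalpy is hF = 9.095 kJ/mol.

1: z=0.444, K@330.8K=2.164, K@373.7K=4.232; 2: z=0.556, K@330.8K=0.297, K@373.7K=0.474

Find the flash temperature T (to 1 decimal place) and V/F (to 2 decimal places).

T = 338.5 K, V/F = 0.28

Adiabatic flash: solve Rachford–Rice at each trial T, then check hF = ψ·hV(T) + (1−ψ)·hL(T).
  T = 330.8 K: K = (2.164, 0.297), RR gives ψ = 0.154, H_out = 4.217 kJ/mol
  T = 373.7 K: K = (4.232, 0.474), RR gives ψ = 0.672, H_out = 24.742 kJ/mol
  T = 352.2 K: K = (3.086, 0.380), RR gives ψ = 0.450, H_out = 15.944 kJ/mol
  T = 341.5 K: K = (2.599, 0.337), RR gives ψ = 0.322, H_out = 10.769 kJ/mol
  T = 336.1 K: K = (2.373, 0.317), RR gives ψ = 0.245, H_out = 7.706 kJ/mol
  T = 338.8 K: K = (2.484, 0.327), RR gives ψ = 0.285, H_out = 9.288 kJ/mol
  T = 337.5 K: K = (2.430, 0.322), RR gives ψ = 0.266, H_out = 8.540 kJ/mol
Linear interpolation between T = 337.5 (H_out = 8.540) and T = 338.8 (H_out = 9.288) on hF = 9.095 gives T ≈ 338.5 K, at which ψ = 0.28.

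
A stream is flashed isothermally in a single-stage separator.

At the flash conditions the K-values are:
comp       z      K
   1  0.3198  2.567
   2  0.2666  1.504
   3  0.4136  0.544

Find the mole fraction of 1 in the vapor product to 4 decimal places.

Let β = V/F and solve Σ zᵢ(Kᵢ−1)/(1+β(Kᵢ−1)) = 0.
Feasibility: ΣzᵢKᵢ = 1.4469, Σzᵢ/Kᵢ = 1.0621 — both > 1, two phases present.
Iterate (Newton) starting at β = 0.7:
  β = 0.7000: g = 0.06128, g' = -0.4012 → β = 0.8528
  β = 0.8528: g = -0.00013, g' = -0.4073 → β = 0.8524
Converged at β = 0.8524.
Compositions from xᵢ = zᵢ/(1+β(Kᵢ−1)), yᵢ = Kᵢxᵢ:
  1: x = 0.1369, y = 0.3515
  2: x = 0.1865, y = 0.2805
  3: x = 0.6766, y = 0.3681

y_1 = 0.3515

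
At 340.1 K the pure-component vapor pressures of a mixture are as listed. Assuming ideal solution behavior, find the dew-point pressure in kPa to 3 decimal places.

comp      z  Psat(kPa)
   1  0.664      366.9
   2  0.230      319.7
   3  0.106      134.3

At the dew point ψ → 1, so Σzᵢ/Kᵢ = 1 with Kᵢ = Pᵢˢᵃᵗ/P ⇒ 1/P = Σzᵢ/Pᵢˢᵃᵗ.
1/P = 0.664/366.9 + 0.230/319.7 + 0.106/134.3 = 0.003318 ⇒ P = 301.345 kPa

Pdew = 301.345 kPa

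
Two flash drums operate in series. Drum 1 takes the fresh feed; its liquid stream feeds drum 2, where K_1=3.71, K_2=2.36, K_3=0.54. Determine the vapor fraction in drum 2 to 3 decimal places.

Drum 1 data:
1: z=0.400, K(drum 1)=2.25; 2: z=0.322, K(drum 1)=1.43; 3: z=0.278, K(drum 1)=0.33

Drum 1:
Iterate (Newton) starting at ψ₁ = 0.5:
  ψ₁ = 0.500: g = 0.1416, g' = -0.559 → ψ₁ = 0.753
  ψ₁ = 0.753: g = -0.0139, g' = -0.708 → ψ₁ = 0.734
  ψ₁ = 0.734: g = -0.0002, g' = -0.687 → ψ₁ = 0.733
Converged at ψ₁ = 0.733.
Drum-1 compositions:
  1: x = 0.209, y = 0.470
  2: x = 0.245, y = 0.350
  3: x = 0.546, y = 0.180
Drum-2 feed = drum-1 liquid: z₂ = (0.2087, 0.2448, 0.5465).
Drum 2:
Iterate (Newton) starting at ψ₂ = 0.41:
  ψ₂ = 0.410: g = 0.1718, g' = -0.706 → ψ₂ = 0.653
  ψ₂ = 0.653: g = 0.0210, g' = -0.563 → ψ₂ = 0.691
Converged at ψ₂ = 0.691.
  1: x = 0.073, y = 0.270
  2: x = 0.126, y = 0.298
  3: x = 0.801, y = 0.433

V/F (drum 2) = 0.691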